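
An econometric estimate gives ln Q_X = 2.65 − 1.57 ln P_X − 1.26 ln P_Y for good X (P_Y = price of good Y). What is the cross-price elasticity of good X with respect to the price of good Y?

In a log-linear (constant-elasticity) demand function, the coefficient on ln P_Y is the cross-price elasticity.
ε = -1.26. Negative, so good X and good Y are complements.

-1.26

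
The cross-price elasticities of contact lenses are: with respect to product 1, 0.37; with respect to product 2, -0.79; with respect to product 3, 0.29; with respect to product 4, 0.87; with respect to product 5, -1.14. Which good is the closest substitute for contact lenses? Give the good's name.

product 4

Substitutes have ε > 0. Among the positive values, 0.87 (product 4) is largest.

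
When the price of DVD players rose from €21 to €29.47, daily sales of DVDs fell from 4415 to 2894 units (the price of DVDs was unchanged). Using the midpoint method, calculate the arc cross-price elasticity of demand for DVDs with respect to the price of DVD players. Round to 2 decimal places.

ΔQ_A = 2894 − 4415 = -1521; ΔP_B = 29.47 − 21 = 8.47.
Midpoints: Q̄_A = 3654.5, P̄_B = 25.23.
ε = (ΔQ_A/Q̄_A)/(ΔP_B/P̄_B) = (-1521/3654.5)/(8.47/25.23) ≈ -1.24.

-1.24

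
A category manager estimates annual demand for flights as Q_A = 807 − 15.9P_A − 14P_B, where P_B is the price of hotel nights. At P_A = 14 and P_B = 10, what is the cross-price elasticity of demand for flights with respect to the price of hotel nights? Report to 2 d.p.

-0.32

At P_A = 14 and P_B = 10: Q_A = 444.4.
∂Q_A/∂P_B = -14.
ε = (∂Q_A/∂P_B)(P_B/Q_A) = -14 × (10/444.4) ≈ -0.32.
Since ε < 0, flights and hotel nights are complements.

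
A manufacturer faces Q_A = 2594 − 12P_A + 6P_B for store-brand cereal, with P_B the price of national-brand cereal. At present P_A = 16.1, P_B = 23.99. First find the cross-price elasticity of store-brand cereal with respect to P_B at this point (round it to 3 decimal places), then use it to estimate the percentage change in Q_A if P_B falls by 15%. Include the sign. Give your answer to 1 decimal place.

At P_A = 16.1, P_B = 23.99: Q_A = 2544.74.
∂Q_A/∂P_B = 6.
ε = (∂Q_A/∂P_B)(P_B/Q_A) = 6.0000 × 23.99/2544.74 ≈ 0.057.
%ΔQ_A ≈ ε × %ΔP_B = 0.057 × (-15%) = -0.9%.

-0.9%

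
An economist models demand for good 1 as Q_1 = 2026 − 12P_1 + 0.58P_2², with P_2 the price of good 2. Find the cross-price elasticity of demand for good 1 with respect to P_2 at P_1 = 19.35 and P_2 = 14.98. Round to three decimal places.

0.135

At P_1 = 19.35 and P_2 = 14.98: Q_1 = 1923.952.
∂Q_1/∂P_2 = 1.16P_2 = 1.16(14.98) = 17.3768.
ε = (∂Q_1/∂P_2)(P_2/Q_1) = 17.3768 × (14.98/1923.952) ≈ 0.135.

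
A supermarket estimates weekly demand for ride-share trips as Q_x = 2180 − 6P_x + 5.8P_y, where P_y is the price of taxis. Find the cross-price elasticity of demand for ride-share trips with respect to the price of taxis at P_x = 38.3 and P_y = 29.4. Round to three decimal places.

0.080

At P_x = 38.3 and P_y = 29.4: Q_x = 2120.72.
∂Q_x/∂P_y = 5.8.
ε = (∂Q_x/∂P_y)(P_y/Q_x) = 5.8 × (29.4/2120.72) ≈ 0.080.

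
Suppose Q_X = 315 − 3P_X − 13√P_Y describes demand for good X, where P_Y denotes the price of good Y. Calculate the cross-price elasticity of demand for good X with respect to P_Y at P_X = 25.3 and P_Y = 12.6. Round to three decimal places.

-0.120

At P_X = 25.3 and P_Y = 12.6: Q_X = 192.955.
∂Q_X/∂P_Y = -13/(2√P_Y) = -13/(2√12.6) = -1.8312.
ε = (∂Q_X/∂P_Y)(P_Y/Q_X) = -1.8312 × (12.6/192.955) ≈ -0.120.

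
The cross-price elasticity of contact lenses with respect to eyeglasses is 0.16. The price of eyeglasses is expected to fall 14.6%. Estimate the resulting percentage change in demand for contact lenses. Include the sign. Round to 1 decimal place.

-2.3%

%ΔQ ≈ ε × %ΔP of eyeglasses = 0.16 × (-14.6%) = -2.3%.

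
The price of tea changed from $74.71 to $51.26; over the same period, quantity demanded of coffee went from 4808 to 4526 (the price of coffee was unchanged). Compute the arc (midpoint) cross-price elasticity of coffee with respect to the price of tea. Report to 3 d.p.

ΔQ_A = 4526 − 4808 = -282; ΔP_B = 51.26 − 74.71 = -23.45.
Midpoints: Q̄_A = 4667.0, P̄_B = 62.98.
ε = (ΔQ_A/Q̄_A)/(ΔP_B/P̄_B) = (-282/4667.0)/(-23.45/62.98) ≈ 0.162.
ε > 0: coffee and tea are substitutes.

0.162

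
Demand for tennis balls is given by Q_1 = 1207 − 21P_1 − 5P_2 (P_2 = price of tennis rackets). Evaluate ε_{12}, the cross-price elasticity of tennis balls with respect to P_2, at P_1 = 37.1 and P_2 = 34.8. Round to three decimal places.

-0.685

At P_1 = 37.1 and P_2 = 34.8: Q_1 = 253.9.
∂Q_1/∂P_2 = -5.
ε = (∂Q_1/∂P_2)(P_2/Q_1) = -5 × (34.8/253.9) ≈ -0.685.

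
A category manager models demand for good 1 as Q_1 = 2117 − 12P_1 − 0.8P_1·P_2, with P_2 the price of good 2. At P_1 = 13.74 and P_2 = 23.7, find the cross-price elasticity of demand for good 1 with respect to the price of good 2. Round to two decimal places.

-0.15

At P_1 = 13.74 and P_2 = 23.7: Q_1 = 1691.610.
∂Q_1/∂P_2 = -0.8P_1 = -0.8(13.74) = -10.9920.
ε = (∂Q_1/∂P_2)(P_2/Q_1) = -10.9920 × (23.7/1691.610) ≈ -0.15.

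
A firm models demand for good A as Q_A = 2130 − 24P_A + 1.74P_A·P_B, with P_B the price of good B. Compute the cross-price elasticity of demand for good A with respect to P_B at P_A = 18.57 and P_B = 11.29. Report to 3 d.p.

At P_A = 18.57 and P_B = 11.29: Q_A = 2049.120.
∂Q_A/∂P_B = 1.74P_A = 1.74(18.57) = 32.3118.
ε = (∂Q_A/∂P_B)(P_B/Q_A) = 32.3118 × (11.29/2049.120) ≈ 0.178.
ε > 0: substitutes.

0.178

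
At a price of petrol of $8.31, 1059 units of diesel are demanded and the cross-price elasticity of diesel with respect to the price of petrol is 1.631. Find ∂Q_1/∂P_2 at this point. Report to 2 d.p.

ε = (∂Q_1/∂P_2)·(P_2/Q_1) ⇒ ∂Q_1/∂P_2 = ε·Q_1/P_2 = 1.631 × 1059/8.31 ≈ 207.85.

207.85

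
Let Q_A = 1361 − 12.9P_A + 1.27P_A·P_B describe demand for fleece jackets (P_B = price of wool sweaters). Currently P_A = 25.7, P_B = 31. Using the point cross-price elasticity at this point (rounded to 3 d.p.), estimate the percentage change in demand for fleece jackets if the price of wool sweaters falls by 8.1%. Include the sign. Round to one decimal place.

-4.0%

At P_A = 25.7, P_B = 31: Q_A = 2041.279.
∂Q_A/∂P_B = 1.27P_A = 32.6390.
ε = (∂Q_A/∂P_B)(P_B/Q_A) = 32.6390 × 31/2041.279 ≈ 0.496.
%ΔQ_A ≈ ε × %ΔP_B = 0.496 × (-8.1%) = -4.0%.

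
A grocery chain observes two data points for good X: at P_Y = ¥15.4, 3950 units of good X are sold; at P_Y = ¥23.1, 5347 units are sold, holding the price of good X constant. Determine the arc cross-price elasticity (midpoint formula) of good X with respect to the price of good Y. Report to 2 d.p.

0.75

ΔQ_X = 5347 − 3950 = 1397; ΔP_Y = 23.1 − 15.4 = 7.7.
Midpoints: Q̄_X = 4648.5, P̄_Y = 19.25.
ε = (ΔQ_X/Q̄_X)/(ΔP_Y/P̄_Y) = (1397/4648.5)/(7.7/19.25) ≈ 0.75.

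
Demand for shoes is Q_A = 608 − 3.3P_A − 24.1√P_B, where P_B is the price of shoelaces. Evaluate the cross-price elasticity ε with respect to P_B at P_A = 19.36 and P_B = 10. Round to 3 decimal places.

-0.081

At P_A = 19.36 and P_B = 10: Q_A = 467.901.
∂Q_A/∂P_B = -24.1/(2√P_B) = -24.1/(2√10) = -3.8105.
ε = (∂Q_A/∂P_B)(P_B/Q_A) = -3.8105 × (10/467.901) ≈ -0.081.
ε < 0: complements.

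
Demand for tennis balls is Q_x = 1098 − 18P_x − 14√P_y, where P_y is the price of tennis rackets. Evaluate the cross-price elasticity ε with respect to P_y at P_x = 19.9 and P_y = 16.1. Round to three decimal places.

-0.041

At P_x = 19.9 and P_y = 16.1: Q_x = 683.625.
∂Q_x/∂P_y = -14/(2√P_y) = -14/(2√16.1) = -1.7446.
ε = (∂Q_x/∂P_y)(P_y/Q_x) = -1.7446 × (16.1/683.625) ≈ -0.041.
ε < 0: complements.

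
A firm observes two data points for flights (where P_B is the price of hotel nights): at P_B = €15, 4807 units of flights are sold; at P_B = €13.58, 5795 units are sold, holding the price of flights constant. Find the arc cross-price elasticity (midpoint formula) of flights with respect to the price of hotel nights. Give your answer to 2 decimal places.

-1.88

ΔQ_A = 5795 − 4807 = 988; ΔP_B = 13.58 − 15 = -1.42.
Midpoints: Q̄_A = 5301.0, P̄_B = 14.29.
ε = (ΔQ_A/Q̄_A)/(ΔP_B/P̄_B) = (988/5301.0)/(-1.42/14.29) ≈ -1.88.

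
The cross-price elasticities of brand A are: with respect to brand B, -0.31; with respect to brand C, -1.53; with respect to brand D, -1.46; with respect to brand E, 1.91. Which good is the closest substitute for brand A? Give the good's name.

brand E

Substitutes have ε > 0. Among the positive values, 1.91 (brand E) is largest.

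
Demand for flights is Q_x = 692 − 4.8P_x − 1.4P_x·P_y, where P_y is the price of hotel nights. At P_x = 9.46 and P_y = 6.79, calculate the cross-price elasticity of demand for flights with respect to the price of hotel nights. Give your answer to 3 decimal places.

At P_x = 9.46 and P_y = 6.79: Q_x = 556.665.
∂Q_x/∂P_y = -1.4P_x = -1.4(9.46) = -13.2440.
ε = (∂Q_x/∂P_y)(P_y/Q_x) = -13.2440 × (6.79/556.665) ≈ -0.162.
ε < 0: complements.

-0.162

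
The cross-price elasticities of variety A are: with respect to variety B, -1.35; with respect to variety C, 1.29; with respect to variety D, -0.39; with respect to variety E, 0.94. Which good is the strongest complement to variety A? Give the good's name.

variety B

Complements have ε < 0. The most negative value is -1.35 (variety B).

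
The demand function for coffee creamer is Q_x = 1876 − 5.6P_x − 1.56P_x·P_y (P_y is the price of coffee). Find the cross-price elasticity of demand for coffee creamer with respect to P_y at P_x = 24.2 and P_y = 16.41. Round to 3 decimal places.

-0.553

At P_x = 24.2 and P_y = 16.41: Q_x = 1120.970.
∂Q_x/∂P_y = -1.56P_x = -1.56(24.2) = -37.7520.
ε = (∂Q_x/∂P_y)(P_y/Q_x) = -37.7520 × (16.41/1120.970) ≈ -0.553.
ε < 0: complements.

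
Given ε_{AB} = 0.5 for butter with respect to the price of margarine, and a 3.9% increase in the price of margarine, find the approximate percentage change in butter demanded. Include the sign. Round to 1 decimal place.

%ΔQ ≈ ε × %ΔP of margarine = 0.5 × (3.9%) = 2.0%.
Demand for butter rises by about 2.0%.

2.0%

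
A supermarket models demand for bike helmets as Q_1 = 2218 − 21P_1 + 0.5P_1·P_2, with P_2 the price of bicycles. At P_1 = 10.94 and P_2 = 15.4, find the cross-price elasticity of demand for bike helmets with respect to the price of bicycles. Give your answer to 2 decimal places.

0.04

At P_1 = 10.94 and P_2 = 15.4: Q_1 = 2072.498.
∂Q_1/∂P_2 = 0.5P_1 = 0.5(10.94) = 5.4700.
ε = (∂Q_1/∂P_2)(P_2/Q_1) = 5.4700 × (15.4/2072.498) ≈ 0.04.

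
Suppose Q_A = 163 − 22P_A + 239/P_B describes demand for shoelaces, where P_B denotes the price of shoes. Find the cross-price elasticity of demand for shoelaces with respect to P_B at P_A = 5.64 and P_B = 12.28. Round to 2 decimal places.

At P_A = 5.64 and P_B = 12.28: Q_A = 58.383.
∂Q_A/∂P_B = −239/P_B² = -1.5849.
ε = (∂Q_A/∂P_B)(P_B/Q_A) = -1.5849 × (12.28/58.383) ≈ -0.33.

-0.33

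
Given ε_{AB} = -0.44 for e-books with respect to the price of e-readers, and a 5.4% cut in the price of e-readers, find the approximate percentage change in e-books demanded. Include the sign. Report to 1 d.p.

%ΔQ ≈ ε × %ΔP of e-readers = -0.44 × (-5.4%) = 2.4%.
Demand for e-books rises by about 2.4%.

2.4%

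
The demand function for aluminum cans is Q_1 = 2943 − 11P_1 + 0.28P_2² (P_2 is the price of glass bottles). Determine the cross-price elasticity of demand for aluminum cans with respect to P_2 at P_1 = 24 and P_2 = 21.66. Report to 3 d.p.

At P_1 = 24 and P_2 = 21.66: Q_1 = 2810.364.
∂Q_1/∂P_2 = 0.56P_2 = 0.56(21.66) = 12.1296.
ε = (∂Q_1/∂P_2)(P_2/Q_1) = 12.1296 × (21.66/2810.364) ≈ 0.093.

0.093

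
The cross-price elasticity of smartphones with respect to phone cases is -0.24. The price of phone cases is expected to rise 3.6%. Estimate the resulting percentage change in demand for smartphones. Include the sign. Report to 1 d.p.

%ΔQ ≈ ε × %ΔP of phone cases = -0.24 × (3.6%) = -0.9%.

-0.9%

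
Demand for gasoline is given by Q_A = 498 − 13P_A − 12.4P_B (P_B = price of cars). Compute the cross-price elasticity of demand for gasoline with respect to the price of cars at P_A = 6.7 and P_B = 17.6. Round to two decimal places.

-1.13

At P_A = 6.7 and P_B = 17.6: Q_A = 192.66.
∂Q_A/∂P_B = -12.4.
ε = (∂Q_A/∂P_B)(P_B/Q_A) = -12.4 × (17.6/192.66) ≈ -1.13.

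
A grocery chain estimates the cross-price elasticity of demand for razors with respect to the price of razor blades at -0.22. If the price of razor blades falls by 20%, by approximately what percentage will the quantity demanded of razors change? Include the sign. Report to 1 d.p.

%ΔQ ≈ ε × %ΔP of razor blades = -0.22 × (-20%) = 4.4%.

4.4%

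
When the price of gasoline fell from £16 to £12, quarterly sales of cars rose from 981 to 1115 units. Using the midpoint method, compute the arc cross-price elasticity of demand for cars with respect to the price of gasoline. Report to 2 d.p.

-0.45

ΔQ_A = 1115 − 981 = 134; ΔP_B = 12 − 16 = -4.
Midpoints: Q̄_A = 1048.0, P̄_B = 14.00.
ε = (ΔQ_A/Q̄_A)/(ΔP_B/P̄_B) = (134/1048.0)/(-4/14.00) ≈ -0.45.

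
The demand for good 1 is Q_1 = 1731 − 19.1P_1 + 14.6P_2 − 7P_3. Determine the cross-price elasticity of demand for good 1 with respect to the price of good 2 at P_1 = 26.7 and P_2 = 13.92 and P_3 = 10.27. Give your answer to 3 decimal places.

0.150

At P_1 = 26.7 and P_2 = 13.92 and P_3 = 10.27: Q_1 = 1352.372.
∂Q_1/∂P_2 = 14.6.
ε = (∂Q_1/∂P_2)(P_2/Q_1) = 14.6 × (13.92/1352.372) ≈ 0.150.
Since ε > 0, good 1 and good 2 are substitutes.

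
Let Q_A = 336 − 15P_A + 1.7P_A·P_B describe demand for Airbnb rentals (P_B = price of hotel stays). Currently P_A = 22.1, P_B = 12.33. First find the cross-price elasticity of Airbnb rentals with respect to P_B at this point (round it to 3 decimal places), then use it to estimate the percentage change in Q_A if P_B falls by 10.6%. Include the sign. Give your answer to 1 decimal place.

At P_A = 22.1, P_B = 12.33: Q_A = 467.738.
∂Q_A/∂P_B = 1.7P_A = 37.5700.
ε = (∂Q_A/∂P_B)(P_B/Q_A) = 37.5700 × 12.33/467.738 ≈ 0.990.
%ΔQ_A ≈ ε × %ΔP_B = 0.990 × (-10.6%) = -10.5%.

-10.5%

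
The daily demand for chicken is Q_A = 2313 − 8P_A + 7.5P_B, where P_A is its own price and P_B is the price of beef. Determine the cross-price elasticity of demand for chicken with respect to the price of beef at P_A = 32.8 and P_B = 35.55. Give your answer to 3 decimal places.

0.115

At P_A = 32.8 and P_B = 35.55: Q_A = 2317.225.
∂Q_A/∂P_B = 7.5.
ε = (∂Q_A/∂P_B)(P_B/Q_A) = 7.5 × (35.55/2317.225) ≈ 0.115.
Since ε > 0, chicken and beef are substitutes.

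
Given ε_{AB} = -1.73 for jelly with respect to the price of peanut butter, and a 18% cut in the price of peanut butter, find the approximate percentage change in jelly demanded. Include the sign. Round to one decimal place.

%ΔQ ≈ ε × %ΔP of peanut butter = -1.73 × (-18%) = 31.1%.

31.1%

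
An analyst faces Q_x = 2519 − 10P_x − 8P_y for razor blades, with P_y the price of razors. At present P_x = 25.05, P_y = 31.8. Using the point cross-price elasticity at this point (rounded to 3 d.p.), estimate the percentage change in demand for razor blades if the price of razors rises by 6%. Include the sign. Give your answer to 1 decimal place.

At P_x = 25.05, P_y = 31.8: Q_x = 2014.1.
∂Q_x/∂P_y = -8.
ε = (∂Q_x/∂P_y)(P_y/Q_x) = -8.0000 × 31.8/2014.1 ≈ -0.126.
%ΔQ_x ≈ ε × %ΔP_y = -0.126 × (6%) = -0.8%.

-0.8%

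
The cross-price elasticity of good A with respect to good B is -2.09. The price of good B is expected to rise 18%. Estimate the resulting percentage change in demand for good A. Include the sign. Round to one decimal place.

-37.6%

%ΔQ ≈ ε × %ΔP of good B = -2.09 × (18%) = -37.6%.
Demand for good A falls by about 37.6%.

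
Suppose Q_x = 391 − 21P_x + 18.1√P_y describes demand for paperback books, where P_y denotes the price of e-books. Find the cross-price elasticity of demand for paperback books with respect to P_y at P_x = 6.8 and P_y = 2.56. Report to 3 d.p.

0.052

At P_x = 6.8 and P_y = 2.56: Q_x = 277.16.
∂Q_x/∂P_y = 18.1/(2√P_y) = 18.1/(2√2.56) = 5.6562.
ε = (∂Q_x/∂P_y)(P_y/Q_x) = 5.6562 × (2.56/277.16) ≈ 0.052.
ε > 0: substitutes.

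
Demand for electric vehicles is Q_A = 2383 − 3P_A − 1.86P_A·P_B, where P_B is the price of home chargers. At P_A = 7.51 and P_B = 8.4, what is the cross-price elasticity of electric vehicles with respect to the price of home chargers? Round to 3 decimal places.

At P_A = 7.51 and P_B = 8.4: Q_A = 2243.134.
∂Q_A/∂P_B = -1.86P_A = -1.86(7.51) = -13.9686.
ε = (∂Q_A/∂P_B)(P_B/Q_A) = -13.9686 × (8.4/2243.134) ≈ -0.052.
ε < 0: complements.

-0.052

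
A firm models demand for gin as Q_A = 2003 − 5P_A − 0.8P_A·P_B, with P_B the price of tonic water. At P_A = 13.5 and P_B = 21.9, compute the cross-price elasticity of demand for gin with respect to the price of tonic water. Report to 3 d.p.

-0.139

At P_A = 13.5 and P_B = 21.9: Q_A = 1698.98.
∂Q_A/∂P_B = -0.8P_A = -0.8(13.5) = -10.8000.
ε = (∂Q_A/∂P_B)(P_B/Q_A) = -10.8000 × (21.9/1698.98) ≈ -0.139.
ε < 0: complements.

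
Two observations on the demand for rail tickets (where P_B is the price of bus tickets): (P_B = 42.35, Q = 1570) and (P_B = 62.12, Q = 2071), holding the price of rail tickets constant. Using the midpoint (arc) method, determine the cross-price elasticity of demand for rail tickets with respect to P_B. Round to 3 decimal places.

0.727

ΔQ_A = 2071 − 1570 = 501; ΔP_B = 62.12 − 42.35 = 19.77.
Midpoints: Q̄_A = 1820.5, P̄_B = 52.23.
ε = (ΔQ_A/Q̄_A)/(ΔP_B/P̄_B) = (501/1820.5)/(19.77/52.23) ≈ 0.727.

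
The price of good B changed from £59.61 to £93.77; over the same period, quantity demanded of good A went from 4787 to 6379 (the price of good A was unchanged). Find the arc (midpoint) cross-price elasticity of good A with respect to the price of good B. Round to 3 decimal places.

0.640

ΔQ_A = 6379 − 4787 = 1592; ΔP_B = 93.77 − 59.61 = 34.16.
Midpoints: Q̄_A = 5583.0, P̄_B = 76.69.
ε = (ΔQ_A/Q̄_A)/(ΔP_B/P̄_B) = (1592/5583.0)/(34.16/76.69) ≈ 0.640.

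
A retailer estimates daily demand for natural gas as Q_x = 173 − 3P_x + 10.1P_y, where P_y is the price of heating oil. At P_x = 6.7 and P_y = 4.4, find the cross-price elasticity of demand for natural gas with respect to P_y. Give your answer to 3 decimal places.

At P_x = 6.7 and P_y = 4.4: Q_x = 197.34.
∂Q_x/∂P_y = 10.1.
ε = (∂Q_x/∂P_y)(P_y/Q_x) = 10.1 × (4.4/197.34) ≈ 0.225.
Since ε > 0, natural gas and heating oil are substitutes.

0.225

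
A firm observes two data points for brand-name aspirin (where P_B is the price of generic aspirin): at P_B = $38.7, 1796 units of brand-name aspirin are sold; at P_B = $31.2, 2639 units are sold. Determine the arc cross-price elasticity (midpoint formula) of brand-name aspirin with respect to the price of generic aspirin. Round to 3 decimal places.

ΔQ_A = 2639 − 1796 = 843; ΔP_B = 31.2 − 38.7 = -7.5.
Midpoints: Q̄_A = 2217.5, P̄_B = 34.95.
ε = (ΔQ_A/Q̄_A)/(ΔP_B/P̄_B) = (843/2217.5)/(-7.5/34.95) ≈ -1.772.
ε < 0: brand-name aspirin and generic aspirin are complements.

-1.772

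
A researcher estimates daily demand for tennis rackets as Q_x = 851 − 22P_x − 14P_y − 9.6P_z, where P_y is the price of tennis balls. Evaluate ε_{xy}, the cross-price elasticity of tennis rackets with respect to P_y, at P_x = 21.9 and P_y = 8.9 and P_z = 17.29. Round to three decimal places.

At P_x = 21.9 and P_y = 8.9 and P_z = 17.29: Q_x = 78.616.
∂Q_x/∂P_y = -14.
ε = (∂Q_x/∂P_y)(P_y/Q_x) = -14 × (8.9/78.616) ≈ -1.585.
Since ε < 0, tennis rackets and tennis balls are complements.

-1.585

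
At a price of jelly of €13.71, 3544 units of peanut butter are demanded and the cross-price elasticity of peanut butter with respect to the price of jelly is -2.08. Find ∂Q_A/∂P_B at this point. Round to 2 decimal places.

ε = (∂Q_A/∂P_B)·(P_B/Q_A) ⇒ ∂Q_A/∂P_B = ε·Q_A/P_B = -2.08 × 3544/13.71 ≈ -537.67.

-537.67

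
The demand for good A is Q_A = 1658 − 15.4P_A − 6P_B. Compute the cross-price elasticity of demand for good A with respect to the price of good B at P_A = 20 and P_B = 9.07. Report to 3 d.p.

-0.042

At P_A = 20 and P_B = 9.07: Q_A = 1295.58.
∂Q_A/∂P_B = -6.
ε = (∂Q_A/∂P_B)(P_B/Q_A) = -6 × (9.07/1295.58) ≈ -0.042.
Since ε < 0, good A and good B are complements.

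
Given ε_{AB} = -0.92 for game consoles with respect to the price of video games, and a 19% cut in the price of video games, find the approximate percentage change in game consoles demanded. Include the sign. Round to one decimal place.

%ΔQ ≈ ε × %ΔP of video games = -0.92 × (-19%) = 17.5%.

17.5%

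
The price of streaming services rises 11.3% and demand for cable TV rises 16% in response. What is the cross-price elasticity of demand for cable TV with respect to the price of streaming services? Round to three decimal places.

1.416

ε = (%ΔQ of cable TV) / (%ΔP of streaming services) = (16%) / (11.3%) ≈ 1.416.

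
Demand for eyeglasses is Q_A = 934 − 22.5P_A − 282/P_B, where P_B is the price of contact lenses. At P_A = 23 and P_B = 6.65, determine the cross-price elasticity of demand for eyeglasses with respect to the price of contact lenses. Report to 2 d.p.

At P_A = 23 and P_B = 6.65: Q_A = 374.094.
∂Q_A/∂P_B = 282/P_B² = 6.3768.
ε = (∂Q_A/∂P_B)(P_B/Q_A) = 6.3768 × (6.65/374.094) ≈ 0.11.
ε > 0: substitutes.

0.11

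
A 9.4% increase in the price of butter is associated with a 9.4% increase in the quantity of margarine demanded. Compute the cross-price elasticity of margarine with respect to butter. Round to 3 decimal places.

ε = (%ΔQ of margarine) / (%ΔP of butter) = (9.4%) / (9.4%) ≈ 1.000.

1.000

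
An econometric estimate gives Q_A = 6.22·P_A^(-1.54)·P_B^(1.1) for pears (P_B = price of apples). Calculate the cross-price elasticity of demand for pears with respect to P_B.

In a log-linear (constant-elasticity) demand function, the coefficient on the exponent of P_B is the cross-price elasticity.
ε = 1.10. Positive, so pears and apples are substitutes.

1.10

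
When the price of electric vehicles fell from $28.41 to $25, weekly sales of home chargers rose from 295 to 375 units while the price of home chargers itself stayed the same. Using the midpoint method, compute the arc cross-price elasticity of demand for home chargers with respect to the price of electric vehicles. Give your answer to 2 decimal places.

ΔQ_A = 375 − 295 = 80; ΔP_B = 25 − 28.41 = -3.41.
Midpoints: Q̄_A = 335.0, P̄_B = 26.70.
ε = (ΔQ_A/Q̄_A)/(ΔP_B/P̄_B) = (80/335.0)/(-3.41/26.70) ≈ -1.87.

-1.87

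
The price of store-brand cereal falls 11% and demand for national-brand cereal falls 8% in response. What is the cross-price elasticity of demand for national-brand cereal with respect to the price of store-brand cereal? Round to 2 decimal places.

ε = (%ΔQ of national-brand cereal) / (%ΔP of store-brand cereal) = (-8%) / (-11%) ≈ 0.73.
Positive cross-price elasticity: substitutes.

0.73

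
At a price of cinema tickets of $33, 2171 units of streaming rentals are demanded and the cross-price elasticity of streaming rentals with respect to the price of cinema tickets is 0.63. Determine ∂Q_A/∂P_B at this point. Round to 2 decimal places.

ε = (∂Q_A/∂P_B)·(P_B/Q_A) ⇒ ∂Q_A/∂P_B = ε·Q_A/P_B = 0.63 × 2171/33 ≈ 41.45.

41.45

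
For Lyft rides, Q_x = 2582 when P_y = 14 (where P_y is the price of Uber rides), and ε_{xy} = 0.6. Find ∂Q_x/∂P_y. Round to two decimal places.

110.66

ε = (∂Q_x/∂P_y)·(P_y/Q_x) ⇒ ∂Q_x/∂P_y = ε·Q_x/P_y = 0.6 × 2582/14 ≈ 110.66.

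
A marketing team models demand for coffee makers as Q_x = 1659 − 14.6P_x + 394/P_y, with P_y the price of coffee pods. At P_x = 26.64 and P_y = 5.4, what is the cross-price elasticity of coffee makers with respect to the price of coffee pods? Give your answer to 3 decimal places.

At P_x = 26.64 and P_y = 5.4: Q_x = 1343.019.
∂Q_x/∂P_y = −394/P_y² = -13.5117.
ε = (∂Q_x/∂P_y)(P_y/Q_x) = -13.5117 × (5.4/1343.019) ≈ -0.054.

-0.054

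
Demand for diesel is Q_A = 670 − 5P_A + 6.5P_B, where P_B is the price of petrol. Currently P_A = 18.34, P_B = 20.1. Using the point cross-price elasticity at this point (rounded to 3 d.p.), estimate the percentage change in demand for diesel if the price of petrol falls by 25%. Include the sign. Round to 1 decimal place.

At P_A = 18.34, P_B = 20.1: Q_A = 708.95.
∂Q_A/∂P_B = 6.5.
ε = (∂Q_A/∂P_B)(P_B/Q_A) = 6.5000 × 20.1/708.95 ≈ 0.184.
%ΔQ_A ≈ ε × %ΔP_B = 0.184 × (-25%) = -4.6%.

-4.6%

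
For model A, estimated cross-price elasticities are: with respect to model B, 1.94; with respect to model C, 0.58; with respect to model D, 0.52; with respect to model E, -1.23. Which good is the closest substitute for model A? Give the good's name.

model B

Substitutes have ε > 0. Among the positive values, 1.94 (model B) is largest.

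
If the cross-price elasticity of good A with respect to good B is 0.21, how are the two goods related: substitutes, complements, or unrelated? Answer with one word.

substitutes

ε = 0.21 > 0, so a higher price of good B raises demand for good A: substitutes.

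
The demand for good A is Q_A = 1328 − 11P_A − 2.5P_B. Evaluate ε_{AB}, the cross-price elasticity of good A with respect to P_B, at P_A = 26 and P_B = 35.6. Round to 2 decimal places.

At P_A = 26 and P_B = 35.6: Q_A = 953.
∂Q_A/∂P_B = -2.5.
ε = (∂Q_A/∂P_B)(P_B/Q_A) = -2.5 × (35.6/953) ≈ -0.09.

-0.09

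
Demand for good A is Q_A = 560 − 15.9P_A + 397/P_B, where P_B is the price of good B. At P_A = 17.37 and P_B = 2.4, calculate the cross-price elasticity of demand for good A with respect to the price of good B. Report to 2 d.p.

At P_A = 17.37 and P_B = 2.4: Q_A = 449.234.
∂Q_A/∂P_B = −397/P_B² = -68.9236.
ε = (∂Q_A/∂P_B)(P_B/Q_A) = -68.9236 × (2.4/449.234) ≈ -0.37.

-0.37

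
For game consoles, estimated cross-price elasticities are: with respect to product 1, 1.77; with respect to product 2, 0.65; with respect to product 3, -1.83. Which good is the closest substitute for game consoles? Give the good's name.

Substitutes have ε > 0. Among the positive values, 1.77 (product 1) is largest.

product 1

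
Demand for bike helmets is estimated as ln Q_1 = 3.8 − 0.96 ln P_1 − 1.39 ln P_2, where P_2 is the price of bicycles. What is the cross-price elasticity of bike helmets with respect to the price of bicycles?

-1.39

In a log-linear (constant-elasticity) demand function, the coefficient on ln P_2 is the cross-price elasticity.
ε = -1.39. Negative, so bike helmets and bicycles are complements.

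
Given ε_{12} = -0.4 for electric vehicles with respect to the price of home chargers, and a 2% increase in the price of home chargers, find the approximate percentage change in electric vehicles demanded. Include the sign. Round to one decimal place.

%ΔQ ≈ ε × %ΔP of home chargers = -0.4 × (2%) = -0.8%.
Demand for electric vehicles falls by about 0.8%.

-0.8%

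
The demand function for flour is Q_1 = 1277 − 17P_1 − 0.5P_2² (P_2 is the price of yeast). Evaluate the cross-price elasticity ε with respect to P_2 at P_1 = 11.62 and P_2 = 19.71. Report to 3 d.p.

At P_1 = 11.62 and P_2 = 19.71: Q_1 = 885.218.
∂Q_1/∂P_2 = -1P_2 = -1(19.71) = -19.7100.
ε = (∂Q_1/∂P_2)(P_2/Q_1) = -19.7100 × (19.71/885.218) ≈ -0.439.

-0.439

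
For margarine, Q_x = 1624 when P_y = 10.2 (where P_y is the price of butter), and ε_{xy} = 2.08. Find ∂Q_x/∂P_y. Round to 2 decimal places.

ε = (∂Q_x/∂P_y)·(P_y/Q_x) ⇒ ∂Q_x/∂P_y = ε·Q_x/P_y = 2.08 × 1624/10.2 ≈ 331.17.

331.17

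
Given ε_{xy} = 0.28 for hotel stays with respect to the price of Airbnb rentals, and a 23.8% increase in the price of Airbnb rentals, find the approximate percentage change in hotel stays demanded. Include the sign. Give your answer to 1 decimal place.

6.7%

%ΔQ ≈ ε × %ΔP of Airbnb rentals = 0.28 × (23.8%) = 6.7%.
Demand for hotel stays rises by about 6.7%.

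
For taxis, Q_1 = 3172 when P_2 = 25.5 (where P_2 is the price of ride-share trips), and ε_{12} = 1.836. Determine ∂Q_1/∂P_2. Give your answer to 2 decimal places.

228.38

ε = (∂Q_1/∂P_2)·(P_2/Q_1) ⇒ ∂Q_1/∂P_2 = ε·Q_1/P_2 = 1.836 × 3172/25.5 ≈ 228.38.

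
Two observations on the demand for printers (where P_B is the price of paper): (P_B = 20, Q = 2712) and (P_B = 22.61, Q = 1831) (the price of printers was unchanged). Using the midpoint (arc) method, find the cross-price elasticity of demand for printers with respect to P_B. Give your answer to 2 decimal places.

ΔQ_A = 1831 − 2712 = -881; ΔP_B = 22.61 − 20 = 2.61.
Midpoints: Q̄_A = 2271.5, P̄_B = 21.30.
ε = (ΔQ_A/Q̄_A)/(ΔP_B/P̄_B) = (-881/2271.5)/(2.61/21.30) ≈ -3.17.
ε < 0: printers and paper are complements.

-3.17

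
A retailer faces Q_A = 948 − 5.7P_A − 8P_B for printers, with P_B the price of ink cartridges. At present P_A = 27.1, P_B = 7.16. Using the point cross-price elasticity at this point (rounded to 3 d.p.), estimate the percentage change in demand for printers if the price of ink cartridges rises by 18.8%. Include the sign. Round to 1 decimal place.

-1.5%

At P_A = 27.1, P_B = 7.16: Q_A = 736.25.
∂Q_A/∂P_B = -8.
ε = (∂Q_A/∂P_B)(P_B/Q_A) = -8.0000 × 7.16/736.25 ≈ -0.078.
%ΔQ_A ≈ ε × %ΔP_B = -0.078 × (18.8%) = -1.5%.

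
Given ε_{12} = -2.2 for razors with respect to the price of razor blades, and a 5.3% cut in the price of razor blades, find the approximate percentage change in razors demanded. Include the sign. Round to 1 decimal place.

%ΔQ ≈ ε × %ΔP of razor blades = -2.2 × (-5.3%) = 11.7%.
Demand for razors rises by about 11.7%.

11.7%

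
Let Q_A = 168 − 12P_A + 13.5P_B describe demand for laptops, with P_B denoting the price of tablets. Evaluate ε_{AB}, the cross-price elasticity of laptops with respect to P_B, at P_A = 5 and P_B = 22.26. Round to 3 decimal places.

At P_A = 5 and P_B = 22.26: Q_A = 408.51.
∂Q_A/∂P_B = 13.5.
ε = (∂Q_A/∂P_B)(P_B/Q_A) = 13.5 × (22.26/408.51) ≈ 0.736.

0.736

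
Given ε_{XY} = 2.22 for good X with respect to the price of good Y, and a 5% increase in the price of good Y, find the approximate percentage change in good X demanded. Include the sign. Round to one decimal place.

11.1%

%ΔQ ≈ ε × %ΔP of good Y = 2.22 × (5%) = 11.1%.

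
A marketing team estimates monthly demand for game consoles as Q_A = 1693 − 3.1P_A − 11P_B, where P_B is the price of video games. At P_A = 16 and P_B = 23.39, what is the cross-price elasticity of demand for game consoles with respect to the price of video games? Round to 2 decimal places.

At P_A = 16 and P_B = 23.39: Q_A = 1386.11.
∂Q_A/∂P_B = -11.
ε = (∂Q_A/∂P_B)(P_B/Q_A) = -11 × (23.39/1386.11) ≈ -0.19.

-0.19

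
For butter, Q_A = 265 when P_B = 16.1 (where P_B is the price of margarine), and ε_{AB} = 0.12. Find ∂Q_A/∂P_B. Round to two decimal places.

ε = (∂Q_A/∂P_B)·(P_B/Q_A) ⇒ ∂Q_A/∂P_B = ε·Q_A/P_B = 0.12 × 265/16.1 ≈ 1.98.

1.98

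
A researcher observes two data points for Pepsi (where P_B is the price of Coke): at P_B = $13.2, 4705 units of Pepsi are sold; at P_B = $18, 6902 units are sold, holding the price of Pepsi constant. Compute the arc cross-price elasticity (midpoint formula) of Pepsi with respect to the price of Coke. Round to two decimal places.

1.23

ΔQ_A = 6902 − 4705 = 2197; ΔP_B = 18 − 13.2 = 4.8.
Midpoints: Q̄_A = 5803.5, P̄_B = 15.60.
ε = (ΔQ_A/Q̄_A)/(ΔP_B/P̄_B) = (2197/5803.5)/(4.8/15.60) ≈ 1.23.
ε > 0: Pepsi and Coke are substitutes.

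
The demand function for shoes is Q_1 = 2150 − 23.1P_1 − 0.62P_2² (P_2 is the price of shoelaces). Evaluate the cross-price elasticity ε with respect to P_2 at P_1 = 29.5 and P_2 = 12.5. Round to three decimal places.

At P_1 = 29.5 and P_2 = 12.5: Q_1 = 1371.675.
∂Q_1/∂P_2 = -1.24P_2 = -1.24(12.5) = -15.5000.
ε = (∂Q_1/∂P_2)(P_2/Q_1) = -15.5000 × (12.5/1371.675) ≈ -0.141.
ε < 0: complements.

-0.141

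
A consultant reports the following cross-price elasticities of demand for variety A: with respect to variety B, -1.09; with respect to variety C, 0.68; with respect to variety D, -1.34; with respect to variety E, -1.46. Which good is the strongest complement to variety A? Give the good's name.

variety E

Complements have ε < 0. The most negative value is -1.46 (variety E).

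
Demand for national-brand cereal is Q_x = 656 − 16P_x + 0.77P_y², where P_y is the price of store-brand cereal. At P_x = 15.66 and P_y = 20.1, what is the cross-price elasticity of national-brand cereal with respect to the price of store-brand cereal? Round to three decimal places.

At P_x = 15.66 and P_y = 20.1: Q_x = 716.528.
∂Q_x/∂P_y = 1.54P_y = 1.54(20.1) = 30.9540.
ε = (∂Q_x/∂P_y)(P_y/Q_x) = 30.9540 × (20.1/716.528) ≈ 0.868.

0.868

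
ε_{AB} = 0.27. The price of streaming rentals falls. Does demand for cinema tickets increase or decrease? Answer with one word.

ε > 0 and the price of streaming rentals falls, so the quantity of cinema tickets moves in the same direction: it decreases.

decrease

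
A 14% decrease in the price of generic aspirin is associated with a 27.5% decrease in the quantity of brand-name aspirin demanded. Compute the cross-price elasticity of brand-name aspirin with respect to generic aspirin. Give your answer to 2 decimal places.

1.96

ε = (%ΔQ of brand-name aspirin) / (%ΔP of generic aspirin) = (-27.5%) / (-14%) ≈ 1.96.
Positive cross-price elasticity: substitutes.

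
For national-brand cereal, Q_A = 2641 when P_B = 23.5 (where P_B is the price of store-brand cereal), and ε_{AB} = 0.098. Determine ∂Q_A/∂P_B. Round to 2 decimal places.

11.01

ε = (∂Q_A/∂P_B)·(P_B/Q_A) ⇒ ∂Q_A/∂P_B = ε·Q_A/P_B = 0.098 × 2641/23.5 ≈ 11.01.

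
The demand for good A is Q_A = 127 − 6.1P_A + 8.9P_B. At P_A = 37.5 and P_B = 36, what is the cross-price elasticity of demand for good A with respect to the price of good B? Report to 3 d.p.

1.465

At P_A = 37.5 and P_B = 36: Q_A = 218.65.
∂Q_A/∂P_B = 8.9.
ε = (∂Q_A/∂P_B)(P_B/Q_A) = 8.9 × (36/218.65) ≈ 1.465.
Since ε > 0, good A and good B are substitutes.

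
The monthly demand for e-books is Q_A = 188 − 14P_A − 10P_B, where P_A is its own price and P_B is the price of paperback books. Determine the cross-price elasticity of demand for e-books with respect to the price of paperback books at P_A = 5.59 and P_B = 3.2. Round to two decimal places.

At P_A = 5.59 and P_B = 3.2: Q_A = 77.74.
∂Q_A/∂P_B = -10.
ε = (∂Q_A/∂P_B)(P_B/Q_A) = -10 × (3.2/77.74) ≈ -0.41.

-0.41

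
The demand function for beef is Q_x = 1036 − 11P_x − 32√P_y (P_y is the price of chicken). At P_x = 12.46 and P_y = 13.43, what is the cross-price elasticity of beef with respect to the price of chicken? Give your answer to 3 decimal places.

-0.075

At P_x = 12.46 and P_y = 13.43: Q_x = 781.670.
∂Q_x/∂P_y = -32/(2√P_y) = -32/(2√13.43) = -4.3660.
ε = (∂Q_x/∂P_y)(P_y/Q_x) = -4.3660 × (13.43/781.670) ≈ -0.075.
ε < 0: complements.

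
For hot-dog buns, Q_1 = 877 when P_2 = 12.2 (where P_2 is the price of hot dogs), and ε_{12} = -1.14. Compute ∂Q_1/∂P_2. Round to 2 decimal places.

-81.95

ε = (∂Q_1/∂P_2)·(P_2/Q_1) ⇒ ∂Q_1/∂P_2 = ε·Q_1/P_2 = -1.14 × 877/12.2 ≈ -81.95.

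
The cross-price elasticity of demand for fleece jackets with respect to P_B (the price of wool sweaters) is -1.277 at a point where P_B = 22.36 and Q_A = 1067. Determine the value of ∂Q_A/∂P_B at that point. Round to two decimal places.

-60.94

ε = (∂Q_A/∂P_B)·(P_B/Q_A) ⇒ ∂Q_A/∂P_B = ε·Q_A/P_B = -1.277 × 1067/22.36 ≈ -60.94.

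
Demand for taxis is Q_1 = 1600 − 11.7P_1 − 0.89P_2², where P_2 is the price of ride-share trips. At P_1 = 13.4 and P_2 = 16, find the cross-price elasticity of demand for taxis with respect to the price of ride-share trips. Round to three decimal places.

-0.375

At P_1 = 13.4 and P_2 = 16: Q_1 = 1215.38.
∂Q_1/∂P_2 = -1.78P_2 = -1.78(16) = -28.4800.
ε = (∂Q_1/∂P_2)(P_2/Q_1) = -28.4800 × (16/1215.38) ≈ -0.375.
ε < 0: complements.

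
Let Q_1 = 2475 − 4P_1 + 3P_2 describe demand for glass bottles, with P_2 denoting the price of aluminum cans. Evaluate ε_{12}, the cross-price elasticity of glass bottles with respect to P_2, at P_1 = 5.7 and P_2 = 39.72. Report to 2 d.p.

At P_1 = 5.7 and P_2 = 39.72: Q_1 = 2571.36.
∂Q_1/∂P_2 = 3.
ε = (∂Q_1/∂P_2)(P_2/Q_1) = 3 × (39.72/2571.36) ≈ 0.05.
Since ε > 0, glass bottles and aluminum cans are substitutes.

0.05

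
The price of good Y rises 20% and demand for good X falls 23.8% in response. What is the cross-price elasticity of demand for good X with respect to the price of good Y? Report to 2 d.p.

-1.19

ε = (%ΔQ of good X) / (%ΔP of good Y) = (-23.8%) / (20%) ≈ -1.19.
Negative cross-price elasticity: complements.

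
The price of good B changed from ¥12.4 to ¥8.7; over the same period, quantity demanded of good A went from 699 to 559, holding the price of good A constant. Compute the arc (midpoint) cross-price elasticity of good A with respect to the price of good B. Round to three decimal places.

ΔQ_A = 559 − 699 = -140; ΔP_B = 8.7 − 12.4 = -3.7.
Midpoints: Q̄_A = 629.0, P̄_B = 10.55.
ε = (ΔQ_A/Q̄_A)/(ΔP_B/P̄_B) = (-140/629.0)/(-3.7/10.55) ≈ 0.635.
ε > 0: good A and good B are substitutes.

0.635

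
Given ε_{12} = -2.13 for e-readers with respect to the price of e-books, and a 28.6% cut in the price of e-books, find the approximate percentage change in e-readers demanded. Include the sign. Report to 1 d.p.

%ΔQ ≈ ε × %ΔP of e-books = -2.13 × (-28.6%) = 60.9%.
Demand for e-readers rises by about 60.9%.

60.9%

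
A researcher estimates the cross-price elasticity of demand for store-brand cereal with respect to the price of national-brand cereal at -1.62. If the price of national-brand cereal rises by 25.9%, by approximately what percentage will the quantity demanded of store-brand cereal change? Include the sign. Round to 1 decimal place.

%ΔQ ≈ ε × %ΔP of national-brand cereal = -1.62 × (25.9%) = -42.0%.

-42.0%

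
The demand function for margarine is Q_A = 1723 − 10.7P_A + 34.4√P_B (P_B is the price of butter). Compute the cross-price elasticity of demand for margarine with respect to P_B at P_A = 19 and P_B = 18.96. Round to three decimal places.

0.045

At P_A = 19 and P_B = 18.96: Q_A = 1669.488.
∂Q_A/∂P_B = 34.4/(2√P_B) = 34.4/(2√18.96) = 3.9501.
ε = (∂Q_A/∂P_B)(P_B/Q_A) = 3.9501 × (18.96/1669.488) ≈ 0.045.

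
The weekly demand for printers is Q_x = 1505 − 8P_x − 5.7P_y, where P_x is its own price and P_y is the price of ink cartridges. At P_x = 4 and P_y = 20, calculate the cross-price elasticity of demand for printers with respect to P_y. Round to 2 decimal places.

-0.08

At P_x = 4 and P_y = 20: Q_x = 1359.
∂Q_x/∂P_y = -5.7.
ε = (∂Q_x/∂P_y)(P_y/Q_x) = -5.7 × (20/1359) ≈ -0.08.
Since ε < 0, printers and ink cartridges are complements.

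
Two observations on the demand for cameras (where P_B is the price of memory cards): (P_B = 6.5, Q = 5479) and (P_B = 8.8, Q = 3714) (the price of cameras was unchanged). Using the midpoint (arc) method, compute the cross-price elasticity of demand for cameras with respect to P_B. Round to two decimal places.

ΔQ_A = 3714 − 5479 = -1765; ΔP_B = 8.8 − 6.5 = 2.3.
Midpoints: Q̄_A = 4596.5, P̄_B = 7.65.
ε = (ΔQ_A/Q̄_A)/(ΔP_B/P̄_B) = (-1765/4596.5)/(2.3/7.65) ≈ -1.28.

-1.28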